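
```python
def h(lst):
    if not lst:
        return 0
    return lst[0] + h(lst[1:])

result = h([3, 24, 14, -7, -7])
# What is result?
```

3 + 24 + 14 + (-7) + (-7) + 0 = 27

Answer: 27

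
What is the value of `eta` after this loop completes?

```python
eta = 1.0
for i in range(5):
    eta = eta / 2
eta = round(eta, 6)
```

Halving LR 5 times: 1 / 2^5
`eta` takes the values: 1.0 → 0.5 → 0.25 → 0.125 → 0.0625 → 0.03125

Answer: 0.03125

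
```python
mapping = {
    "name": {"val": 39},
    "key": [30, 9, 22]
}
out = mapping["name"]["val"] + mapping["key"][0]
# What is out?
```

Trace:
`mapping = { ...` → mapping = {'name': {'val': 39}, 'key': [30, 9, 22]}
`out = mapping["name"]["val"] + mapping["key"][0]` → out = 69
So out = 69

Answer: 69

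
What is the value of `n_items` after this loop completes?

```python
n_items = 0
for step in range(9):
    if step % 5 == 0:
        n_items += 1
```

Count numbers divisible by 5 in range(9)
`n_items` takes the values: 0 → 1 → 2

Answer: 2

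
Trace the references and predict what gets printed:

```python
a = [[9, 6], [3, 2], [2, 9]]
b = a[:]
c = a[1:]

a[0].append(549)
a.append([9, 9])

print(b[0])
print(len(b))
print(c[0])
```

Key concept: slice with nested mutation.
Step by step:
`a = [[9, 6], [3, 2], [2, 9]]` → a = [[9, 6], [3, 2], [2, 9]]
`b = a[:]` → b = [[9, 6], [3, 2], [2, 9]]
`c = a[1:]` → c = [[3, 2], [2, 9]]
`a[0].append(549)` → a = [[9, 6, 549], [3, 2], [2, 9]]; b = [[9, 6, 549], [3, 2], [2, 9]]
`a.append([9, 9])` → a = [[9, 6, 549], [3, 2], [2, 9], [9, 9]]
`print(b[0])` → prints [9, 6, 549]
`print(len(b))` → prints 3
`print(c[0])` → prints [3, 2]

Answer:
[9, 6, 549]
3
[3, 2]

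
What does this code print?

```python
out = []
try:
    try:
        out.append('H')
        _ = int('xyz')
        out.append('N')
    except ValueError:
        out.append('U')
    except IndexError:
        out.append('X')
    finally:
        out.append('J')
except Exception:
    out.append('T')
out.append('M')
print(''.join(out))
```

Execution trace: 'H' (inner try body) → 'U' (inner except ValueError) → 'J' (inner finally) → 'M' (after the try/except). Output: HUJM

Answer: HUJM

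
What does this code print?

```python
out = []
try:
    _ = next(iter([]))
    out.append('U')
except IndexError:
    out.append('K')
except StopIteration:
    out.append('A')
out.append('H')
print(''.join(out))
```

Execution trace: 'A' (except StopIteration) → 'H' (after the try/except). Output: AH

Answer: AH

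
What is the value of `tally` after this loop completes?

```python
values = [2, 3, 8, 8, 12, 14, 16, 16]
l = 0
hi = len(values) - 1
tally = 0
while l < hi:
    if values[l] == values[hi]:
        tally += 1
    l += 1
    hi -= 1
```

Count matching pairs from ends
`tally` takes the values: 0

Answer: 0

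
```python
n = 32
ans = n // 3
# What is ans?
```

Trace:
`n = 32` → n = 32
`ans = n // 3` → ans = 10
So ans = 10

Answer: 10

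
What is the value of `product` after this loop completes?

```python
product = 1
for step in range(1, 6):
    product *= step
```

5! = 120
`product` takes the values: 1 → 2 → 6 → 24 → 120

Answer: 120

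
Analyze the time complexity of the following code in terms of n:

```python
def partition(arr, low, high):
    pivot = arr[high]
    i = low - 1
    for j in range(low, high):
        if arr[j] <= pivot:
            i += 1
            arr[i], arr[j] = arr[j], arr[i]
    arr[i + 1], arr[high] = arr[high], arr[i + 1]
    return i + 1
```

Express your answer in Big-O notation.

This is Lomuto partition (single pass over [low, high), where n = high - low). Time complexity: O(n).

Answer: O(n)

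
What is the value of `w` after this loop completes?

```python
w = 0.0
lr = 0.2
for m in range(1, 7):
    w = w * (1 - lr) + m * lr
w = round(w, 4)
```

Moving average with lr=0.2
`w` takes the values: 0.0 → 0.2 → 0.56 → 1.048 → 1.6384 → 2.31072 → 3.048576 → 3.0486

Answer: 3.0486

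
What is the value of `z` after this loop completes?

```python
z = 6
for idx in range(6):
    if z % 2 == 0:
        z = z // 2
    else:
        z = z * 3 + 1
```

Collatz-style transformation from 6
`z` takes the values: 6 → 3 → 10 → 5 → 16 → 8 → 4

Answer: 4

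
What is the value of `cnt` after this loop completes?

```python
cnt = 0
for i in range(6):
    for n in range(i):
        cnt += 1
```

Triangle number: 0+1+2+...+5
`cnt` takes the values: 0 → 1 → 2 → 3 → 4 → 5 → 6 → 7 → 8 → 9 → 10 → 11 → 12 → 13 → 14 → 15

Answer: 15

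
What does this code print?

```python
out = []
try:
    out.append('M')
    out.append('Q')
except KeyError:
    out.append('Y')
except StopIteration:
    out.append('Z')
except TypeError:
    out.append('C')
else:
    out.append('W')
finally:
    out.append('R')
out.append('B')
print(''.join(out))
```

Execution trace: 'M' (try body) → 'Q' (try body, no exception) → 'W' (else) → 'R' (finally) → 'B' (after the try/except). Output: MQWRB

Answer: MQWRB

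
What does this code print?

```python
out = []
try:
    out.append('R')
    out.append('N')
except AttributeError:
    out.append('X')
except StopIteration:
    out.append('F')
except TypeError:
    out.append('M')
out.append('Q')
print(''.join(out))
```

Execution trace: 'R' (try body) → 'N' (try body, no exception) → 'Q' (after the try/except). Output: RNQ

Answer: RNQ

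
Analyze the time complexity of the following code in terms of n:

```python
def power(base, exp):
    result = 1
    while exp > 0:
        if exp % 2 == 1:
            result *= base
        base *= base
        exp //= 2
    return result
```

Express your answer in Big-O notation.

This is Exponentiation by squaring. Time complexity: O(log n).

Answer: O(log n)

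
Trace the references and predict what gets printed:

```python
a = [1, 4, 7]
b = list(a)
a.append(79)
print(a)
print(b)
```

Key concept: list() constructor creates copy.
Step by step:
`a = [1, 4, 7]` → a = [1, 4, 7]
`b = list(a)` → b = [1, 4, 7]
`a.append(79)` → a = [1, 4, 7, 79]
`print(a)` → prints [1, 4, 7, 79]
`print(b)` → prints [1, 4, 7]

Answer:
[1, 4, 7, 79]
[1, 4, 7]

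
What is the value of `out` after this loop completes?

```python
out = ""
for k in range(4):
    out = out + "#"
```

Repeat '#' 4 times
`out` takes the values: "" → "#" → "##" → "###" → "####"

Answer: "####"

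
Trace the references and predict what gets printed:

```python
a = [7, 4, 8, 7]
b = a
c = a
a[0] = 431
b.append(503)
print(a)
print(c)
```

Key concept: multiple aliases.
Step by step:
`a = [7, 4, 8, 7]` → a = [7, 4, 8, 7]
`b = a` → b = [7, 4, 8, 7] (same object as a)
`c = a` → c = [7, 4, 8, 7] (same object as a, b)
`a[0] = 431` → a = [431, 4, 8, 7] (same object as b, c); b = [431, 4, 8, 7] (same object as a, c); c = [431, 4, 8, 7] (same object as a, b)
`b.append(503)` → a = [431, 4, 8, 7, 503] (same object as b, c); b = [431, 4, 8, 7, 503] (same object as a, c); c = [431, 4, 8, 7, 503] (same object as a, b)
`print(a)` → prints [431, 4, 8, 7, 503]
`print(c)` → prints [431, 4, 8, 7, 503]

Answer:
[431, 4, 8, 7, 503]
[431, 4, 8, 7, 503]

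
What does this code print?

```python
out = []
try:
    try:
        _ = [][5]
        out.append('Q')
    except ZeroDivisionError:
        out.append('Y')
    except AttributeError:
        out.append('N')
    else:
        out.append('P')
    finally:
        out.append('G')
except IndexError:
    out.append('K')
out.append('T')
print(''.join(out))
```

Execution trace: 'G' (finally) → 'K' (outer except IndexError) → 'T' (after the try/except). Output: GKT

Answer: GKT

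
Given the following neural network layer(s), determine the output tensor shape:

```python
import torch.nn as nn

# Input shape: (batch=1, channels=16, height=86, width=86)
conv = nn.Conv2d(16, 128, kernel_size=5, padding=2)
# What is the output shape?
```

Input: (1, 16, 86, 86) -> Output: (1, 128, 86, 86)

Answer: (1, 128, 86, 86)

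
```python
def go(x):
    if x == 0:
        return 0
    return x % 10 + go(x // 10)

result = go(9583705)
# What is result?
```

Sum of digits of 9583705: 5 + 0 + 7 + 3 + 8 + 5 + 9 = 37

Answer: 37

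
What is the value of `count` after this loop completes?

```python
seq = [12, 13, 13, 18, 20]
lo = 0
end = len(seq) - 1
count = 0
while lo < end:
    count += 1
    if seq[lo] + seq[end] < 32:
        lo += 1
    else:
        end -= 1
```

Steps to find pair summing to 32
`count` takes the values: 0 → 1 → 2 → 3 → 4

Answer: 4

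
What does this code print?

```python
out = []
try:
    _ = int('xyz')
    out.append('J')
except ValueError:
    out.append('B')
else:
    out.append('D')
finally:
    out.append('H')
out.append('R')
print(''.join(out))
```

Execution trace: 'B' (except ValueError) → 'H' (finally) → 'R' (after the try/except). Output: BHR

Answer: BHR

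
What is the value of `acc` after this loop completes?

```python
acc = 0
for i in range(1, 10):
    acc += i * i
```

Sum of squares 1² to 9² = 285
`acc` takes the values: 0 → 1 → 5 → 14 → 30 → 55 → 91 → 140 → 204 → 285

Answer: 285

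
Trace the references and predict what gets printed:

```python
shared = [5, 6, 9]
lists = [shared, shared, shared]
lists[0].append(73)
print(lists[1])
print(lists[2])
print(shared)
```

Key concept: list of same reference.
Step by step:
`shared = [5, 6, 9]` → shared = [5, 6, 9]
`lists = [shared, shared, shared]` → lists = [[5, 6, 9], [5, 6, 9], [5, 6, 9]]
`lists[0].append(73)` → shared = [5, 6, 9, 73]; lists = [[5, 6, 9, 73], [5, 6, 9, 73], [5, 6, 9, 73]]
`print(lists[1])` → prints [5, 6, 9, 73]
`print(lists[2])` → prints [5, 6, 9, 73]
`print(shared)` → prints [5, 6, 9, 73]

Answer:
[5, 6, 9, 73]
[5, 6, 9, 73]
[5, 6, 9, 73]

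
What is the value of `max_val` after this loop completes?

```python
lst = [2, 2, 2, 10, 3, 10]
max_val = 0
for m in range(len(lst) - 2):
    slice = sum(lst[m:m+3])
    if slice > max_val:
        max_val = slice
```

Max sum of 3-element window in [2, 2, 2, 10, 3, 10]
`max_val` takes the values: 0 → 6 → 14 → 15 → 23

Answer: 23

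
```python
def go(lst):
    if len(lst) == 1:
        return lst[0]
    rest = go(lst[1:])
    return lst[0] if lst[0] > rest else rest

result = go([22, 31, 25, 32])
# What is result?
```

Recursive max over [22, 31, 25, 32] = 32

Answer: 32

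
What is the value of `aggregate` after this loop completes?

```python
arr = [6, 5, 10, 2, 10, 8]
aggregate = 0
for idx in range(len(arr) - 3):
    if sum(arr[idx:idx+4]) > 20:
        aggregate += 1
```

Count windows with sum > 20
`aggregate` takes the values: 0 → 1 → 2 → 3

Answer: 3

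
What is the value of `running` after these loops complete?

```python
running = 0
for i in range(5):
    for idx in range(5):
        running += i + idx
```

Sum of all i+idx for i,idx in 5x5
`running` takes the values: 0 → 1 → 3 → 6 → 10 → 11 → 13 → 16 → 20 → 25 → 27 → 30 → 34 → 39 → 45 → 48 → 52 → 57 → 63 → 70 → 74 → 79 → 85 → 92 → 100

Answer: 100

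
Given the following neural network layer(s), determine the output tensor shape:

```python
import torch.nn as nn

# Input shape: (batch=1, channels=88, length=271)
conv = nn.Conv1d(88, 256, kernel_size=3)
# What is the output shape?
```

Input: (1, 88, 271) -> Output: (1, 256, 269)

Answer: (1, 256, 269)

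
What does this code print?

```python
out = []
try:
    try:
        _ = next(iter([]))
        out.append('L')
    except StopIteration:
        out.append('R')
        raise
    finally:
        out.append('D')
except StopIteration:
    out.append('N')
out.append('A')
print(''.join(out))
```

Execution trace: 'R' (inner except StopIteration) → 'D' (inner finally) → 'N' (outer except StopIteration) → 'A' (after the try/except). Output: RDNA

Answer: RDNA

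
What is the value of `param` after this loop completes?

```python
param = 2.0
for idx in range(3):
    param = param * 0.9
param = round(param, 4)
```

Exponential decay: 2.0 * 0.9^3
`param` takes the values: 2.0 → 1.8 → 1.62 → 1.458

Answer: 1.458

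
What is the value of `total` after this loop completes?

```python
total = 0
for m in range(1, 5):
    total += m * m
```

Sum of squares 1² to 4² = 30
`total` takes the values: 0 → 1 → 5 → 14 → 30

Answer: 30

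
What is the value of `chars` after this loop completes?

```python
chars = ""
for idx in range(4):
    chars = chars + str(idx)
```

Concatenate digits 0 to 3
`chars` takes the values: "" → "0" → "01" → "012" → "0123"

Answer: "0123"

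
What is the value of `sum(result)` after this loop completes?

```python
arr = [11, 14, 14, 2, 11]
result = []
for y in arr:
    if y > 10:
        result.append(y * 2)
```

Sum of doubled values > 10
`result` takes the values: [] → [22] → [22, 28] → [22, 28, 28] → [22, 28, 28, 22]
So `sum(result)` = 100

Answer: 100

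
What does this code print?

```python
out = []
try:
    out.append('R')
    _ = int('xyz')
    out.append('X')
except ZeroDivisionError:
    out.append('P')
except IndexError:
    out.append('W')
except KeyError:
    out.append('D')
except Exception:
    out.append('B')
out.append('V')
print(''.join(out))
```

Execution trace: 'R' (try body) → 'B' (except Exception) → 'V' (after the try/except). Output: RBV

Answer: RBV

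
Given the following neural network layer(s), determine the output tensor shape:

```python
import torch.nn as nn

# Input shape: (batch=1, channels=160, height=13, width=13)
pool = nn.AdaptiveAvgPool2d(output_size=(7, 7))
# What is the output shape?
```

Input: (1, 160, 13, 13) -> Output: (1, 160, 7, 7)

Answer: (1, 160, 7, 7)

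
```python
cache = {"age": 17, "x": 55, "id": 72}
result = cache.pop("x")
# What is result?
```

Trace:
`cache = {"age": 17, "x": 55, "id": 72}` → cache = {'age': 17, 'x': 55, 'id': 72}
`result = cache.pop("x")` → cache = {'age': 17, 'id': 72}; result = 55
So result = 55

Answer: 55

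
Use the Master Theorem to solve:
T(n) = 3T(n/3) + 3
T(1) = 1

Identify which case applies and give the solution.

a=3, b=3, f(n)=3. log_3(3) = 1. Since c=0 < 1, Case 1 applies: T(n) = Θ(n^log_b(a)) = O(n).

Answer: O(n) - Case 1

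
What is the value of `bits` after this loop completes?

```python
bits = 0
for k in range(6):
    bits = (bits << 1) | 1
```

Build 6 consecutive 1-bits: 0b111111
`bits` takes the values: 0 → 1 → 3 → 7 → 15 → 31 → 63

Answer: 63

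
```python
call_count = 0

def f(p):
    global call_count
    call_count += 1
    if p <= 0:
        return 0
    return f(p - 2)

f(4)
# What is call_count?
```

Linear recursion stepping by 2: 3 calls from p=4 down to ≤0.

Answer: 3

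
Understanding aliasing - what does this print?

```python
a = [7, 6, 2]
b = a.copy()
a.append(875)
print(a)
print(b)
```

Key concept: list.copy() creates independent copy.
Step by step:
`a = [7, 6, 2]` → a = [7, 6, 2]
`b = a.copy()` → b = [7, 6, 2]
`a.append(875)` → a = [7, 6, 2, 875]
`print(a)` → prints [7, 6, 2, 875]
`print(b)` → prints [7, 6, 2]

Answer:
[7, 6, 2, 875]
[7, 6, 2]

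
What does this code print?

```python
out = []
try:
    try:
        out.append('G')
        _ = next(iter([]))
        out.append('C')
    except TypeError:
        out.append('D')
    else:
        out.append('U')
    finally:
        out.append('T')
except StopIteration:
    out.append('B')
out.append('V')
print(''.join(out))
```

Execution trace: 'G' (try body) → 'T' (finally) → 'B' (outer except StopIteration) → 'V' (after the try/except). Output: GTBV

Answer: GTBV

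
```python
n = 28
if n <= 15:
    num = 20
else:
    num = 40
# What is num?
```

Trace:
`n = 28` → n = 28
`if n <= 15: ...` → n <= 15 is False, take else branch → num = 40
So num = 40

Answer: 40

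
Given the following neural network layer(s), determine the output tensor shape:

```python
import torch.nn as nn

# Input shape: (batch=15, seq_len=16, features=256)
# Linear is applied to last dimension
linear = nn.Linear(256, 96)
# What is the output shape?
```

Input: (15, 16, 256) -> Output: (15, 16, 96)

Answer: (15, 16, 96)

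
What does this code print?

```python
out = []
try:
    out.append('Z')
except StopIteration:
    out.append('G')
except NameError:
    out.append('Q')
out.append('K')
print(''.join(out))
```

Execution trace: 'Z' (try body, no exception) → 'K' (after the try/except). Output: ZK

Answer: ZK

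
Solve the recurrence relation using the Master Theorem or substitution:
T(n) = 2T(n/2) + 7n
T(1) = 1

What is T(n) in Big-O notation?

By Master Theorem: a=2, b=2, f(n)=7n. Since log_2(2) = 1 and f(n) = Θ(n^1), Case 2 applies. T(n) = O(n log n).

Answer: O(n log n)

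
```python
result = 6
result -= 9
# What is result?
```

Trace:
`result = 6` → result = 6
`result -= 9` → result = -3
So result = -3

Answer: -3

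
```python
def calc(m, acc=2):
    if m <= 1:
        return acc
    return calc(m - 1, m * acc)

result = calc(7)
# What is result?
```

Accumulator trace (n, acc): (7, 2) -> (6, 14) -> (5, 84) -> (4, 420) -> (3, 1680) -> (2, 5040) -> (1, 10080) -> return 10080

Answer: 10080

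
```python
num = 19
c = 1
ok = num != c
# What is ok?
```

Trace:
`num = 19` → num = 19
`c = 1` → c = 1
`ok = num != c` → ok = True
So ok = True

Answer: True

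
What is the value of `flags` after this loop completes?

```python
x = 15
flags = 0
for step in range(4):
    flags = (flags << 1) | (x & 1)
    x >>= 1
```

Reverse lowest 4 bits of 15
`flags` takes the values: 0 → 1 → 3 → 7 → 15

Answer: 15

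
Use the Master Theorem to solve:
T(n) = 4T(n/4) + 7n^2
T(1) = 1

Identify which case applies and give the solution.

a=4, b=4, f(n)=7n^2. log_4(4) = 1. Since c=2 > 1 and the regularity condition holds (4(n/4)^2 = (4/4^2)n^2 with 4/4^2 < 1), Case 3 applies: T(n) = Θ(f(n)) = O(n^2).

Answer: O(n^2) - Case 3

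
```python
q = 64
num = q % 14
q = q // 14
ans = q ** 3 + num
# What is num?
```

Trace:
`q = 64` → q = 64
`num = q % 14` → num = 8
`q = q // 14` → q = 4
`ans = q ** 3 + num` → ans = 72
So num = 8

Answer: 8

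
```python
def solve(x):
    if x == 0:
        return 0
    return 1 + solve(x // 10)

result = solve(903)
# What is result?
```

Count of digits of 903: 3

Answer: 3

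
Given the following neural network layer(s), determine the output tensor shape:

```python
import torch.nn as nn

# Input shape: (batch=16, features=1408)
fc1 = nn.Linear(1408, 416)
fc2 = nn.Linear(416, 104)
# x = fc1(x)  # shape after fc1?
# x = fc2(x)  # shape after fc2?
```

Input: (16, 1408) -> after fc1: (16, 416) -> Output: (16, 104)

Answer: (16, 104)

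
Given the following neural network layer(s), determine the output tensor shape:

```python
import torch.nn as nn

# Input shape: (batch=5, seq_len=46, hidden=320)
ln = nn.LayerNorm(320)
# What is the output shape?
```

Input: (5, 46, 320) -> Output: (5, 46, 320)

Answer: (5, 46, 320)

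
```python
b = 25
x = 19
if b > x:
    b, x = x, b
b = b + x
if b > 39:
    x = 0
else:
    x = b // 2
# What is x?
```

Trace:
`b = 25` → b = 25
`x = 19` → x = 19
`if b > x: ...` → b > x is True → b = 19; x = 25
`b = b + x` → b = 44
`if b > 39: ...` → b > 39 is True → x = 0
So x = 0

Answer: 0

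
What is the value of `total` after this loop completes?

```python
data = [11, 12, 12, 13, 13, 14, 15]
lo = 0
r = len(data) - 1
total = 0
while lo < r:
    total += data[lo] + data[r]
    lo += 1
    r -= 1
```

Sum of pairs from ends
`total` takes the values: 0 → 26 → 52 → 77

Answer: 77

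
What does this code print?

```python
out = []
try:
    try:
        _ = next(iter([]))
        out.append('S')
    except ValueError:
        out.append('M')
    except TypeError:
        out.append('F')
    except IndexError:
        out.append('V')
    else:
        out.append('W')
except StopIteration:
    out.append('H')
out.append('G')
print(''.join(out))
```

Execution trace: 'H' (outer except StopIteration) → 'G' (after the try/except). Output: HG

Answer: HG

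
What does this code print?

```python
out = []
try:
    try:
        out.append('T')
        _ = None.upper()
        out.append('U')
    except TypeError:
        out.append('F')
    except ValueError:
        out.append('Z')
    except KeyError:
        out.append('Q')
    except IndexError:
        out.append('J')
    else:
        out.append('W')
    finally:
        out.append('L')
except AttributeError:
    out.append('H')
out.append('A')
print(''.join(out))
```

Execution trace: 'T' (try body) → 'L' (finally) → 'H' (outer except AttributeError) → 'A' (after the try/except). Output: TLHA

Answer: TLHA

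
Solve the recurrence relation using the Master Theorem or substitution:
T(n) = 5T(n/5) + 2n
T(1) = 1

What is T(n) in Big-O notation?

By Master Theorem: a=5, b=5, f(n)=2n. Since log_5(5) = 1 and f(n) = Θ(n^1), Case 2 applies. T(n) = O(n log n).

Answer: O(n log n)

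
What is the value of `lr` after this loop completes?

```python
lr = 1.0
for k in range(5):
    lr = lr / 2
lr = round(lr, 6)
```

Halving LR 5 times: 1 / 2^5
`lr` takes the values: 1.0 → 0.5 → 0.25 → 0.125 → 0.0625 → 0.03125

Answer: 0.03125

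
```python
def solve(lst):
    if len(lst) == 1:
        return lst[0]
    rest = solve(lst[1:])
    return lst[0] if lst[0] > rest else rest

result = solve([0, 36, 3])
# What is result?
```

Recursive max over [0, 36, 3] = 36

Answer: 36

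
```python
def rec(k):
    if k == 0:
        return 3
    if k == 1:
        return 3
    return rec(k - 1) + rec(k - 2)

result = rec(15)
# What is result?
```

Build up from base cases: rec(0)=3, rec(1)=3, rec(2)=6, rec(3)=9, rec(4)=15, rec(5)=24, rec(6)=39, ..., rec(15)=2961

Answer: 2961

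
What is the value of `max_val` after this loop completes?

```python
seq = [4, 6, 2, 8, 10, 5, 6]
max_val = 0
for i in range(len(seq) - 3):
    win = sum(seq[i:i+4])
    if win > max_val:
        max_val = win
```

Max sum of 4-element window in [4, 6, 2, 8, 10, 5, 6]
`max_val` takes the values: 0 → 20 → 26 → 29

Answer: 29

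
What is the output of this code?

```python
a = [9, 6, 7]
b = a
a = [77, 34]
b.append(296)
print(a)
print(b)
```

Key concept: rebinding vs mutation: a is rebound to a new list, b still points at the original.
Step by step:
`a = [9, 6, 7]` → a = [9, 6, 7]
`b = a` → b = [9, 6, 7] (same object as a)
`a = [77, 34]` → a = [77, 34]
`b.append(296)` → b = [9, 6, 7, 296]
`print(a)` → prints [77, 34]
`print(b)` → prints [9, 6, 7, 296]

Answer:
[77, 34]
[9, 6, 7, 296]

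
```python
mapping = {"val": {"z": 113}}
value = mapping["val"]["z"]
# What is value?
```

Trace:
`mapping = {"val": {"z": 113}}` → mapping = {'val': {'z': 113}}
`value = mapping["val"]["z"]` → value = 113
So value = 113

Answer: 113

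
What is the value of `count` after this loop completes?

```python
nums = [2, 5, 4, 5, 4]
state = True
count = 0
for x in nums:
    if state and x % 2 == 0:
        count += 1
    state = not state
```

Count even values at even positions
`count` takes the values: 0 → 1 → 2 → 3

Answer: 3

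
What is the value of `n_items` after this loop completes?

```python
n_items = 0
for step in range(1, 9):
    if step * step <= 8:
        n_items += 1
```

Count numbers where step² ≤ 8
`n_items` takes the values: 0 → 1 → 2

Answer: 2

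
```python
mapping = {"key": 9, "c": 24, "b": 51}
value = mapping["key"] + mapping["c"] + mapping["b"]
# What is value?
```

Trace:
`mapping = {"key": 9, "c": 24, "b": 51}` → mapping = {'key': 9, 'c': 24, 'b': 51}
`value = mapping["key"] + mapping["c"] + mapping["b"]` → value = 84
So value = 84

Answer: 84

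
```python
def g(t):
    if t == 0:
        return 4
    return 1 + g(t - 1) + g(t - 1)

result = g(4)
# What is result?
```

g(t) = 1 + 2·g(t-1), g(0)=4. Closed form: (4+1)·2^4 - 1 = 79.

Answer: 79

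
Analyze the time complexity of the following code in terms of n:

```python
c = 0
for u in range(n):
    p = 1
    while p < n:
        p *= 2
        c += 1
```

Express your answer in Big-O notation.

Each loop level contributes: n × log n. Multiplying the contributions gives O(n log n).

Answer: O(n log n)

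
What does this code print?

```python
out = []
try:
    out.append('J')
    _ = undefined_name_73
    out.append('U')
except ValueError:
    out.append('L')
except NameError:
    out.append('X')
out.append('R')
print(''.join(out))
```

Execution trace: 'J' (try body) → 'X' (except NameError) → 'R' (after the try/except). Output: JXR

Answer: JXR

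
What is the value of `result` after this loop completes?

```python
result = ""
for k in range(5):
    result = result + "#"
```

Repeat '#' 5 times
`result` takes the values: "" → "#" → "##" → "###" → "####" → "#####"

Answer: "#####"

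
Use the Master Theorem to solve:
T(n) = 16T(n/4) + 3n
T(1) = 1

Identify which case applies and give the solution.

a=16, b=4, f(n)=3n. log_4(16) = 2. Since c=1 < 2, Case 1 applies: T(n) = Θ(n^log_b(a)) = O(n^2).

Answer: O(n^2) - Case 1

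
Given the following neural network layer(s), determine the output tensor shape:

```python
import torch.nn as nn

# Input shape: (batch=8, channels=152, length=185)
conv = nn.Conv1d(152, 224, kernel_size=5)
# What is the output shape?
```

Input: (8, 152, 185) -> Output: (8, 224, 181)

Answer: (8, 224, 181)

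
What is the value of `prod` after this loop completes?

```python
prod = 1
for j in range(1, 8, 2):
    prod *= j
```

Product of 1, 3, 5, ... up to 7
`prod` takes the values: 1 → 3 → 15 → 105

Answer: 105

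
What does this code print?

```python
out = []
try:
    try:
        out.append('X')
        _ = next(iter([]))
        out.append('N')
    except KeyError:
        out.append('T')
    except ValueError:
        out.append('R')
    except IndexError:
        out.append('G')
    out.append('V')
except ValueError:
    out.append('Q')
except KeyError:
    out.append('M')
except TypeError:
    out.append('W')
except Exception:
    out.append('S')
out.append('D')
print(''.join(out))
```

Execution trace: 'X' (inner try body) → 'S' (except Exception) → 'D' (after the try/except). Output: XSD

Answer: XSD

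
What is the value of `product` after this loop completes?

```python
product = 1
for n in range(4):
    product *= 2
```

2^4 = 16
`product` takes the values: 1 → 2 → 4 → 8 → 16

Answer: 16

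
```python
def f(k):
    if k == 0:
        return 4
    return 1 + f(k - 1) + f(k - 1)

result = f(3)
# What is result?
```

f(k) = 1 + 2·f(k-1), f(0)=4. Closed form: (4+1)·2^3 - 1 = 39.

Answer: 39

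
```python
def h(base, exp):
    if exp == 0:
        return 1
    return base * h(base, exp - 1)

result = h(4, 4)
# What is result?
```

h(4, 4) = 4 * 4 * 4 * 4 = 256

Answer: 256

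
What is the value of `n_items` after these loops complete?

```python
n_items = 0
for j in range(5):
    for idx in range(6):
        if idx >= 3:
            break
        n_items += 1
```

Inner breaks at 3, outer runs 5 times
`n_items` takes the values: 0 → 1 → 2 → 3 → 4 → 5 → 6 → 7 → 8 → 9 → 10 → 11 → 12 → 13 → 14 → 15

Answer: 15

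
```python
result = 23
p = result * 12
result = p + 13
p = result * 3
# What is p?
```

Trace:
`result = 23` → result = 23
`p = result * 12` → p = 276
`result = p + 13` → result = 289
`p = result * 3` → p = 867
So p = 867

Answer: 867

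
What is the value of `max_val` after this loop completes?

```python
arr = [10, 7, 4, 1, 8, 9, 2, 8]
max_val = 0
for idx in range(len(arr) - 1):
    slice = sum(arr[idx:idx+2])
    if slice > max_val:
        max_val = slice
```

Max sum of 2-element window in [10, 7, 4, 1, 8, 9, 2, 8]
`max_val` takes the values: 0 → 17

Answer: 17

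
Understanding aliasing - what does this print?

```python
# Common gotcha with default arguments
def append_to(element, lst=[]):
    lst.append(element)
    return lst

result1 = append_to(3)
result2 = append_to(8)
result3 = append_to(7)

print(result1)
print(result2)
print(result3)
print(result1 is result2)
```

Key concept: mutable default argument gotcha.
Step by step:
`result1 = append_to(3)` → result1 = [3]
`result2 = append_to(8)` → result1 = [3, 8] (same object as result2); result2 = [3, 8] (same object as result1)
`result3 = append_to(7)` → result1 = [3, 8, 7] (same object as result2, result3); result2 = [3, 8, 7] (same object as result1, result3); result3 = [3, 8, 7] (same object as result1, result2)
`print(result1)` → prints [3, 8, 7]
`print(result2)` → prints [3, 8, 7]
`print(result3)` → prints [3, 8, 7]
`print(result1 is result2)` → prints True

Answer:
[3, 8, 7]
[3, 8, 7]
[3, 8, 7]
True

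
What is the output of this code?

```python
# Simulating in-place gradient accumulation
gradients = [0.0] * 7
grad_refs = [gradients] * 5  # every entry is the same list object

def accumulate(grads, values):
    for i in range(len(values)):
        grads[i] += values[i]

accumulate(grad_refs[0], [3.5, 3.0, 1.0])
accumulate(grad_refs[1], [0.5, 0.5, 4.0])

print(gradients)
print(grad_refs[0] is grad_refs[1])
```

Key concept: gradient accumulation aliasing.
Step by step:
`gradients = [0.0] * 7` → gradients = [0.0, 0.0, 0.0, 0.0, 0.0, 0.0, 0.0]
`grad_refs = [gradients] * 5` → grad_refs = [[0.0, 0.0, 0.0, 0.0, 0.0, 0.0, 0.0], [0.0, 0.0, 0.0, 0.0, 0.0, 0.0, 0.0], [0.0, 0.0, 0.0, 0.0, 0.0, 0.0, 0.0], [0.0, 0.0, 0.0, 0.0, 0.0, 0.0, 0.0], [0.0, 0.0, 0.0, 0.0, 0.0, 0.0, 0.0]]
`accumulate(grad_refs[0], [3.5, 3.0, 1.0])` → gradients = [3.5, 3.0, 1.0, 0.0, 0.0, 0.0, 0.0]; grad_refs = [[3.5, 3.0, 1.0, 0.0, 0.0, 0.0, 0.0], [3.5, 3.0, 1.0, 0.0, 0.0, 0.0, 0.0], [3.5, 3.0, 1.0, 0.0, 0.0, 0.0, 0.0], [3.5, 3.0, 1.0, 0.0, 0.0, 0.0, 0.0], [3.5, 3.0, 1.0, 0.0, 0.0, 0.0, 0.0]]
`accumulate(grad_refs[1], [0.5, 0.5, 4.0])` → gradients = [4.0, 3.5, 5.0, 0.0, 0.0, 0.0, 0.0]; grad_refs = [[4.0, 3.5, 5.0, 0.0, 0.0, 0.0, 0.0], [4.0, 3.5, 5.0, 0.0, 0.0, 0.0, 0.0], [4.0, 3.5, 5.0, 0.0, 0.0, 0.0, 0.0], [4.0, 3.5, 5.0, 0.0, 0.0, 0.0, 0.0], [4.0, 3.5, 5.0, 0.0, 0.0, 0.0, 0.0]]
`print(gradients)` → prints [4.0, 3.5, 5.0, 0.0, 0.0, 0.0, 0.0]
`print(grad_refs[0] is grad_refs[1])` → prints True

Answer:
[4.0, 3.5, 5.0, 0.0, 0.0, 0.0, 0.0]
True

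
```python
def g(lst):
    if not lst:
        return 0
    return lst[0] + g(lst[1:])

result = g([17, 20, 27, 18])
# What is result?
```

17 + 20 + 27 + 18 + 0 = 82

Answer: 82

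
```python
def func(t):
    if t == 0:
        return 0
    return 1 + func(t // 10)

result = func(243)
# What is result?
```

Count of digits of 243: 3

Answer: 3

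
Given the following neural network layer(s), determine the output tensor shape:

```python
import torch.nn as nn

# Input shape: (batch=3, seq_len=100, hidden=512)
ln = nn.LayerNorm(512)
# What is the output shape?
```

Input: (3, 100, 512) -> Output: (3, 100, 512)

Answer: (3, 100, 512)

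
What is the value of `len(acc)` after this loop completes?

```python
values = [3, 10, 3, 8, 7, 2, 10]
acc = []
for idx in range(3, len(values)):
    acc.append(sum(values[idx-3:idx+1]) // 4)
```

Number of 4-element averages
`acc` takes the values: [] → [6] → [6, 7] → [6, 7, 5] → [6, 7, 5, 6]
So `len(acc)` = 4

Answer: 4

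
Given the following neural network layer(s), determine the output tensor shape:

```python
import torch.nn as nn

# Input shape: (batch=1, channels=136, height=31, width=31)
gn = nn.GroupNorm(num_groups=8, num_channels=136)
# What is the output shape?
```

Input: (1, 136, 31, 31) -> Output: (1, 136, 31, 31)

Answer: (1, 136, 31, 31)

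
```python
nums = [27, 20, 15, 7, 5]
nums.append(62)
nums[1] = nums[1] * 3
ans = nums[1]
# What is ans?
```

Trace:
`nums = [27, 20, 15, 7, 5]` → nums = [27, 20, 15, 7, 5]
`nums.append(62)` → nums = [27, 20, 15, 7, 5, 62]
`nums[1] = nums[1] * 3` → nums = [27, 60, 15, 7, 5, 62]
`ans = nums[1]` → ans = 60
So ans = 60

Answer: 60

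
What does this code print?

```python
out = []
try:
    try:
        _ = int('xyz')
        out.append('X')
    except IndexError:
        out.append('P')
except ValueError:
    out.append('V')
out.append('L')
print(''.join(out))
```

Execution trace: 'V' (outer except ValueError) → 'L' (after the try/except). Output: VL

Answer: VL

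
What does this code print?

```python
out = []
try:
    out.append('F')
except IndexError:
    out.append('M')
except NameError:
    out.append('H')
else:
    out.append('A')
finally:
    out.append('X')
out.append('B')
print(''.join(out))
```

Execution trace: 'F' (try body, no exception) → 'A' (else) → 'X' (finally) → 'B' (after the try/except). Output: FAXB

Answer: FAXB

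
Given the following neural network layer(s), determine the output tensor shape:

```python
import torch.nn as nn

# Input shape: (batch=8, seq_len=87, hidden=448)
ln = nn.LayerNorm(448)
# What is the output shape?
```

Input: (8, 87, 448) -> Output: (8, 87, 448)

Answer: (8, 87, 448)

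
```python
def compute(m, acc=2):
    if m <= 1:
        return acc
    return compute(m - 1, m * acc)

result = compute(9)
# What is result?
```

Accumulator trace (n, acc): (9, 2) -> (8, 18) -> (7, 144) -> (6, 1008) -> (5, 6048) -> (4, 30240) -> (3, 120960) -> (2, 362880) -> (1, 725760) -> return 725760

Answer: 725760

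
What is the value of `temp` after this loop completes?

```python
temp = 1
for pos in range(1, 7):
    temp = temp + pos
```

Start at 1, add 1 through 6
`temp` takes the values: 1 → 2 → 4 → 7 → 11 → 16 → 22

Answer: 22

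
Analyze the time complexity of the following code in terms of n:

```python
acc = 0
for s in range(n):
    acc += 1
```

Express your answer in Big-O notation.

Each loop level contributes: n. Multiplying the contributions gives O(n).

Answer: O(n)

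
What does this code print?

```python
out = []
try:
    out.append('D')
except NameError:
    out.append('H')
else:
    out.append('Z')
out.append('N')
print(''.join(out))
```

Execution trace: 'D' (try body, no exception) → 'Z' (else) → 'N' (after the try/except). Output: DZN

Answer: DZN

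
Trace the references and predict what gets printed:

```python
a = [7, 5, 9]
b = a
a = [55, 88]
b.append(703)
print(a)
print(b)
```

Key concept: rebinding vs mutation: a is rebound to a new list, b still points at the original.
Step by step:
`a = [7, 5, 9]` → a = [7, 5, 9]
`b = a` → b = [7, 5, 9] (same object as a)
`a = [55, 88]` → a = [55, 88]
`b.append(703)` → b = [7, 5, 9, 703]
`print(a)` → prints [55, 88]
`print(b)` → prints [7, 5, 9, 703]

Answer:
[55, 88]
[7, 5, 9, 703]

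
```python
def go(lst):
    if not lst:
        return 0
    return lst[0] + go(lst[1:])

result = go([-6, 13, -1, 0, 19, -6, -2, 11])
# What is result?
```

(-6) + 13 + (-1) + 0 + 19 + (-6) + (-2) + 11 + 0 = 28

Answer: 28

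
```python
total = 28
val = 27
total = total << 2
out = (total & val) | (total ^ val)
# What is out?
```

Trace:
`total = 28` → total = 28
`val = 27` → val = 27
`total = total << 2` → total = 112
`out = (total & val) | (total ^ val)` → out = 123
So out = 123

Answer: 123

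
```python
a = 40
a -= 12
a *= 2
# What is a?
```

Trace:
`a = 40` → a = 40
`a -= 12` → a = 28
`a *= 2` → a = 56
So a = 56

Answer: 56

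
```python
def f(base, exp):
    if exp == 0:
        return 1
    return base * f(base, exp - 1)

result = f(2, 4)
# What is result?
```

f(2, 4) = 2 * 2 * 2 * 2 = 16

Answer: 16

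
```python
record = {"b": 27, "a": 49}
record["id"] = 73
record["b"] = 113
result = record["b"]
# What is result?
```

Trace:
`record = {"b": 27, "a": 49}` → record = {'b': 27, 'a': 49}
`record["id"] = 73` → record = {'b': 27, 'a': 49, 'id': 73}
`record["b"] = 113` → record = {'b': 113, 'a': 49, 'id': 73}
`result = record["b"]` → result = 113
So result = 113

Answer: 113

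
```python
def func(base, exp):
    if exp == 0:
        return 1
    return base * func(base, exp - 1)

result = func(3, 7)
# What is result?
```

func(3, 7) = 3 * 3 * 3 * 3 * 3 * 3 * 3 = 2187

Answer: 2187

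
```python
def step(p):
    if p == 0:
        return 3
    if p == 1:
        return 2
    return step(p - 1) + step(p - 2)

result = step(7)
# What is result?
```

Build up from base cases: step(0)=3, step(1)=2, step(2)=5, step(3)=7, step(4)=12, step(5)=19, step(6)=31, ..., step(7)=50

Answer: 50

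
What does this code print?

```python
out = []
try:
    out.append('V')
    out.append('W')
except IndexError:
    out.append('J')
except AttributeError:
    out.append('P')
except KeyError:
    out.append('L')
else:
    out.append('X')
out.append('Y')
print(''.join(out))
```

Execution trace: 'V' (try body) → 'W' (try body, no exception) → 'X' (else) → 'Y' (after the try/except). Output: VWXY

Answer: VWXY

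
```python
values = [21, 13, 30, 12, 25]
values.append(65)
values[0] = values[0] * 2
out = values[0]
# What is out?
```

Trace:
`values = [21, 13, 30, 12, 25]` → values = [21, 13, 30, 12, 25]
`values.append(65)` → values = [21, 13, 30, 12, 25, 65]
`values[0] = values[0] * 2` → values = [42, 13, 30, 12, 25, 65]
`out = values[0]` → out = 42
So out = 42

Answer: 42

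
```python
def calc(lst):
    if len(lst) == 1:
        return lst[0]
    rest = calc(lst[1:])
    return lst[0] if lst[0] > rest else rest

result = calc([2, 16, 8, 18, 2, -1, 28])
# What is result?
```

Recursive max over [2, 16, 8, 18, 2, -1, 28] = 28

Answer: 28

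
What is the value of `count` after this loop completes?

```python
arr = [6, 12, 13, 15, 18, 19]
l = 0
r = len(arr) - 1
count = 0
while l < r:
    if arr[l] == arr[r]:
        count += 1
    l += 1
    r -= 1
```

Count matching pairs from ends
`count` takes the values: 0

Answer: 0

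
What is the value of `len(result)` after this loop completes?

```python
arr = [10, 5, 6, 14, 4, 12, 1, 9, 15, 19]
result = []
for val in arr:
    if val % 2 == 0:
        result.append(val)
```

Count even numbers in [10, 5, 6, 14, 4, 12, 1, 9, 15, 19]
`result` takes the values: [] → [10] → [10, 6] → [10, 6, 14] → [10, 6, 14, 4] → [10, 6, 14, 4, 12]
So `len(result)` = 5

Answer: 5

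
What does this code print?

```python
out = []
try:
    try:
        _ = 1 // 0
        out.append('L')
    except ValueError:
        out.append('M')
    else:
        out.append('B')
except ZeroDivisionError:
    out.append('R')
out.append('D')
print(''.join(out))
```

Execution trace: 'R' (outer except ZeroDivisionError) → 'D' (after the try/except). Output: RD

Answer: RD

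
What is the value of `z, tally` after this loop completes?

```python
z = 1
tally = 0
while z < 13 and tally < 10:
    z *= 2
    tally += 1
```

Double until >= 13 or 10 iterations
`z, tally` takes the values: (1, 0) → (2, 0) → (2, 1) → (4, 1) → (4, 2) → (8, 2) → (8, 3) → (16, 3) → (16, 4)

Answer: 16, 4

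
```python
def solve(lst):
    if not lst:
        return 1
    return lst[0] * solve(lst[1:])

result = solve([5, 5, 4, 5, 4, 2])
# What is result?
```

Product over [5, 5, 4, 5, 4, 2] = 5 * 5 * 4 * 5 * 4 * 2 = 4000

Answer: 4000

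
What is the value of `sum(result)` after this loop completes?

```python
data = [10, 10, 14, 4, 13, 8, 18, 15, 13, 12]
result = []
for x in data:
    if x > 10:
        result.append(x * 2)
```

Sum of doubled values > 10
`result` takes the values: [] → [28] → [28, 26] → [28, 26, 36] → [28, 26, 36, 30] → [28, 26, 36, 30, 26] → [28, 26, 36, 30, 26, 24]
So `sum(result)` = 170

Answer: 170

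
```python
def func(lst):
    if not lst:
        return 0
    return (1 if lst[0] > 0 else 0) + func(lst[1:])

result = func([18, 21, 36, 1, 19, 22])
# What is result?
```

Count of positive elements in [18, 21, 36, 1, 19, 22] = 6

Answer: 6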